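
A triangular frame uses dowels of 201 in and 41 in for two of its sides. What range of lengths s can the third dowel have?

160 < s < 242 (in)

By the triangle inequality, s must be less than 201 + 41 = 242 and greater than |201 − 41| = 160.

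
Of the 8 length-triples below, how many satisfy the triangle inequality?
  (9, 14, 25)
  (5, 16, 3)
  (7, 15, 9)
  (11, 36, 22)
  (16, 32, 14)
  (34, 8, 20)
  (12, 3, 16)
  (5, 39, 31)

1

(9,14,25): 9+14 ≤ 25 → not valid
(3,5,16): 3+5 ≤ 16 → not valid
(7,9,15): 7+9 > 15 → valid
(11,22,36): 11+22 ≤ 36 → not valid
(14,16,32): 14+16 ≤ 32 → not valid
(8,20,34): 8+20 ≤ 34 → not valid
(3,12,16): 3+12 ≤ 16 → not valid
(5,31,39): 5+31 ≤ 39 → not valid
1 of the 8 triples forms a triangle.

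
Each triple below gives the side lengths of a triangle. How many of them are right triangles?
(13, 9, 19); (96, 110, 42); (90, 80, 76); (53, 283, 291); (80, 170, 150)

1

(13,9,19): 9²+13² = 250 < 361 = 19² → obtuse
(96,110,42): 42²+96² = 10980 < 12100 = 110² → obtuse
(90,80,76): 76²+80² = 12176 > 8100 = 90² → acute
(53,283,291): 53²+283² = 82898 < 84681 = 291² → obtuse
(80,170,150): 80²+150² = 28900 = 170² → right
1 of the 5 is right.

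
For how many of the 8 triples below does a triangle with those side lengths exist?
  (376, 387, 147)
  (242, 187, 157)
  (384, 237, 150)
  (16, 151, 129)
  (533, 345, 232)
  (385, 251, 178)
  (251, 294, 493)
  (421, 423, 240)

7

(147,376,387): 147+376 > 387 → valid
(157,187,242): 157+187 > 242 → valid
(150,237,384): 150+237 > 384 → valid
(16,129,151): 16+129 ≤ 151 → not valid
(232,345,533): 232+345 > 533 → valid
(178,251,385): 178+251 > 385 → valid
(251,294,493): 251+294 > 493 → valid
(240,421,423): 240+421 > 423 → valid
7 of the 8 triples form a triangle.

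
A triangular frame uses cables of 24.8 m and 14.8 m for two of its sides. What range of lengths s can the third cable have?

10.0 < s < 39.6 (m)

By the triangle inequality, s must be less than 24.8 + 14.8 = 39.6 and greater than |24.8 − 14.8| = 10.0.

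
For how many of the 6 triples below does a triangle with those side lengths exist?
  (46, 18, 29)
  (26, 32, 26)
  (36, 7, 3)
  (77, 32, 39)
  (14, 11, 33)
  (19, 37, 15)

2

(18,29,46): 18+29 > 46 → valid
(26,26,32): 26+26 > 32 → valid
(3,7,36): 3+7 ≤ 36 → not valid
(32,39,77): 32+39 ≤ 77 → not valid
(11,14,33): 11+14 ≤ 33 → not valid
(15,19,37): 15+19 ≤ 37 → not valid
2 of the 6 triples form a triangle.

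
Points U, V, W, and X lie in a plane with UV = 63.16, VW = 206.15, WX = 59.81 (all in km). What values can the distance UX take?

The maximum is all hops collinear in one direction: 63.16 + 206.15 + 59.81 = 329.12.
The longest hop is 206.15; the others sum to 122.97. Folding the others back against it leaves at least 206.15 − 122.97 = 83.18.

83.18 ≤ UX ≤ 329.12 km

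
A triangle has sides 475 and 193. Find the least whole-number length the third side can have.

The third side must be strictly greater than |475 − 193| = 282.
The smallest integer above 282 is 283.

283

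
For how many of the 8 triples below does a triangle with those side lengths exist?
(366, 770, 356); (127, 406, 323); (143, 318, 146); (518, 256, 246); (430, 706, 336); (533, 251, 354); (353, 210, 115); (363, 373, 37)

4

(356,366,770): 356+366 ≤ 770 → not valid
(127,323,406): 127+323 > 406 → valid
(143,146,318): 143+146 ≤ 318 → not valid
(246,256,518): 246+256 ≤ 518 → not valid
(336,430,706): 336+430 > 706 → valid
(251,354,533): 251+354 > 533 → valid
(115,210,353): 115+210 ≤ 353 → not valid
(37,363,373): 37+363 > 373 → valid
4 of the 8 triples form a triangle.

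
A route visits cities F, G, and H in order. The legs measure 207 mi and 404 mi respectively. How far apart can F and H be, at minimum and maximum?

By the triangle inequality, |207 − 404| ≤ FH ≤ 207 + 404.

197 ≤ FH ≤ 611 mi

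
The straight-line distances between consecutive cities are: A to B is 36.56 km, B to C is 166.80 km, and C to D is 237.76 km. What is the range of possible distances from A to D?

34.40 ≤ AD ≤ 441.12 km

The maximum is all hops collinear in one direction: 36.56 + 166.80 + 237.76 = 441.12.
The longest hop is 237.76; the others sum to 203.36. Folding the others back against it leaves at least 237.76 − 203.36 = 34.40.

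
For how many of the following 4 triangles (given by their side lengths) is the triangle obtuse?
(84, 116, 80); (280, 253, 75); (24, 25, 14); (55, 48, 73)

(84,116,80): 80²+84² = 13456 = 116² → right
(280,253,75): 75²+253² = 69634 < 78400 = 280² → obtuse
(24,25,14): 14²+24² = 772 > 625 = 25² → acute
(55,48,73): 48²+55² = 5329 = 73² → right
1 of the 4 is obtuse.

1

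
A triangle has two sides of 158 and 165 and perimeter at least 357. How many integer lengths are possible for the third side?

289

Triangle inequality: 7 < x < 323. Perimeter ≥ 357 gives x ≥ 357 − 158 − 165 = 34.
So 34 ≤ x < 323; integers 34 through 322: 289 values.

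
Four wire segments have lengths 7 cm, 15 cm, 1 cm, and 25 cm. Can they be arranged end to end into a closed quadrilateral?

For a quadrilateral, each side must be shorter than the sum of the others.
Here the longest side is 25, but the remaining 3 sides sum to only 23.

No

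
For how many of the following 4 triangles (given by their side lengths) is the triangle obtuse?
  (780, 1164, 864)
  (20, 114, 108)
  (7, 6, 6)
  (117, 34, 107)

2

(780,1164,864): 780²+864² = 1354896 = 1164² → right
(20,114,108): 20²+108² = 12064 < 12996 = 114² → obtuse
(7,6,6): 6²+6² = 72 > 49 = 7² → acute
(117,34,107): 34²+107² = 12605 < 13689 = 117² → obtuse
2 of the 4 are obtuse.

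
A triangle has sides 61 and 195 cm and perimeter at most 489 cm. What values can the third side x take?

Triangle inequality alone gives 134 < x < 256.
The perimeter condition gives x ≤ 489 − 61 − 195 = 233.
Intersecting the two: 134 < x ≤ 233.

134 < x ≤ 233 cm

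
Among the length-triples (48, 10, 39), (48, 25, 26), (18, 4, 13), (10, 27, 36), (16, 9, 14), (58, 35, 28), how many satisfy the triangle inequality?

5

(10,39,48): 10+39 > 48 → valid
(25,26,48): 25+26 > 48 → valid
(4,13,18): 4+13 ≤ 18 → not valid
(10,27,36): 10+27 > 36 → valid
(9,14,16): 9+14 > 16 → valid
(28,35,58): 28+35 > 58 → valid
5 of the 6 triples form a triangle.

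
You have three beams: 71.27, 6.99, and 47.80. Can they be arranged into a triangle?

No

The longest side is 71.27, but the other two sum to only 54.79.
54.79 < 71.27, so the triangle inequality fails.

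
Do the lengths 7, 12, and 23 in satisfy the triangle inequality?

The longest side is 23, but the other two sum to only 19.
19 < 23, so the triangle inequality fails.

No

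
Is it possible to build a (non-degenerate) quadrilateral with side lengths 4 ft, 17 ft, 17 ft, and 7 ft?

Yes

A quadrilateral exists iff every side is shorter than the sum of the others — equivalently, the longest side is less than the sum of the rest.
Longest side 17 < 28 (sum of the remaining 3), so yes.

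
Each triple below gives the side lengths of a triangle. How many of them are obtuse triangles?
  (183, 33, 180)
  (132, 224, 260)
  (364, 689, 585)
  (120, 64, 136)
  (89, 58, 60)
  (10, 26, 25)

1

(183,33,180): 33²+180² = 33489 = 183² → right
(132,224,260): 132²+224² = 67600 = 260² → right
(364,689,585): 364²+585² = 474721 = 689² → right
(120,64,136): 64²+120² = 18496 = 136² → right
(89,58,60): 58²+60² = 6964 < 7921 = 89² → obtuse
(10,26,25): 10²+25² = 725 > 676 = 26² → acute
1 of the 6 is obtuse.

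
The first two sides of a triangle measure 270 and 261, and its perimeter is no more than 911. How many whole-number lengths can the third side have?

Triangle inequality: 9 < x < 531. Perimeter ≤ 911 gives x ≤ 911 − 270 − 261 = 380.
So 9 < x ≤ 380; integers 10 through 380: 371 values.

371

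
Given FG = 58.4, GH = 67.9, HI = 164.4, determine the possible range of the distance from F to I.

The maximum is all hops collinear in one direction: 58.4 + 67.9 + 164.4 = 290.7.
The longest hop is 164.4; the others sum to 126.3. Folding the others back against it leaves at least 164.4 − 126.3 = 38.1.

38.1 ≤ FI ≤ 290.7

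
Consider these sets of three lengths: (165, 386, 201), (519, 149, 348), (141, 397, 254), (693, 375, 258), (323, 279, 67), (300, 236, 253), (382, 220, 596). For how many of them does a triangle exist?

(165,201,386): 165+201 ≤ 386 → not valid
(149,348,519): 149+348 ≤ 519 → not valid
(141,254,397): 141+254 ≤ 397 → not valid
(258,375,693): 258+375 ≤ 693 → not valid
(67,279,323): 67+279 > 323 → valid
(236,253,300): 236+253 > 300 → valid
(220,382,596): 220+382 > 596 → valid
3 of the 7 triples form a triangle.

3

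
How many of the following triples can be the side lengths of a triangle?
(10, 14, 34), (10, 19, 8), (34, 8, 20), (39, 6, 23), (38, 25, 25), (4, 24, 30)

(10,14,34): 10+14 ≤ 34 → not valid
(8,10,19): 8+10 ≤ 19 → not valid
(8,20,34): 8+20 ≤ 34 → not valid
(6,23,39): 6+23 ≤ 39 → not valid
(25,25,38): 25+25 > 38 → valid
(4,24,30): 4+24 ≤ 30 → not valid
1 of the 6 triples forms a triangle.

1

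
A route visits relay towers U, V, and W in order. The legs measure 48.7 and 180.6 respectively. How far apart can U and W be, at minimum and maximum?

131.9 ≤ UW ≤ 229.3

By the triangle inequality, |48.7 − 180.6| ≤ UW ≤ 48.7 + 180.6.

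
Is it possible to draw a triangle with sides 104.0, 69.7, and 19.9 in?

No

The longest side is 104.0, but the other two sum to only 89.6.
89.6 < 104.0, so the triangle inequality fails.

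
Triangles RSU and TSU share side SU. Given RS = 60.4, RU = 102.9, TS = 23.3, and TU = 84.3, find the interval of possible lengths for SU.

61.0 < SU < 107.6

From triangle RSU: |60.4 − 102.9| < SU < 60.4 + 102.9, i.e. 42.5 < SU < 163.3.
From triangle TSU: 61.0 < SU < 107.6.
Both must hold, so SU lies in the intersection.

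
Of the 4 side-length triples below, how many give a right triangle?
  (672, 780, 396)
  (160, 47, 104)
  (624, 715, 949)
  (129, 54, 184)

2

(672,780,396): 396²+672² = 608400 = 780² → right
(160,47,104): 47+104 ≤ 160, not a triangle
(624,715,949): 624²+715² = 900601 = 949² → right
(129,54,184): 54+129 ≤ 184, not a triangle
2 of the 4 are right.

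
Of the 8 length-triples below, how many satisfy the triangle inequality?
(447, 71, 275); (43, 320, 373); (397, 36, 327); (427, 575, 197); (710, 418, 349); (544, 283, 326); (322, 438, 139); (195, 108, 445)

(71,275,447): 71+275 ≤ 447 → not valid
(43,320,373): 43+320 ≤ 373 → not valid
(36,327,397): 36+327 ≤ 397 → not valid
(197,427,575): 197+427 > 575 → valid
(349,418,710): 349+418 > 710 → valid
(283,326,544): 283+326 > 544 → valid
(139,322,438): 139+322 > 438 → valid
(108,195,445): 108+195 ≤ 445 → not valid
4 of the 8 triples form a triangle.

4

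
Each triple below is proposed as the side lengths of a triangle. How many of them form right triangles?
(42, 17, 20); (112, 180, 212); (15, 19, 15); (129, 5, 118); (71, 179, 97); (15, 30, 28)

(42,17,20): 17+20 ≤ 42, not a triangle
(112,180,212): 112²+180² = 44944 = 212² → right
(15,19,15): 15²+15² = 450 > 361 = 19² → acute
(129,5,118): 5+118 ≤ 129, not a triangle
(71,179,97): 71+97 ≤ 179, not a triangle
(15,30,28): 15²+28² = 1009 > 900 = 30² → acute
1 of the 6 is right.

1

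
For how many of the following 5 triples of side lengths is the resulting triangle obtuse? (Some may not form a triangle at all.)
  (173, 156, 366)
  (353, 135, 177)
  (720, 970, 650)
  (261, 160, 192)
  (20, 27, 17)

2

(173,156,366): 156+173 ≤ 366, not a triangle
(353,135,177): 135+177 ≤ 353, not a triangle
(720,970,650): 650²+720² = 940900 = 970² → right
(261,160,192): 160²+192² = 62464 < 68121 = 261² → obtuse
(20,27,17): 17²+20² = 689 < 729 = 27² → obtuse
2 of the 5 are obtuse.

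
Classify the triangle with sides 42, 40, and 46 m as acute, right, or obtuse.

Compare the square of the longest side to the sum of squares of the other two: 40² + 42² = 3364 > 2116 = 46².

acute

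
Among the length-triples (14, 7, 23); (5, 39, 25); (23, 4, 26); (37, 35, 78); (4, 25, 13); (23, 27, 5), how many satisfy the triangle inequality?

(7,14,23): 7+14 ≤ 23 → not valid
(5,25,39): 5+25 ≤ 39 → not valid
(4,23,26): 4+23 > 26 → valid
(35,37,78): 35+37 ≤ 78 → not valid
(4,13,25): 4+13 ≤ 25 → not valid
(5,23,27): 5+23 > 27 → valid
2 of the 6 triples form a triangle.

2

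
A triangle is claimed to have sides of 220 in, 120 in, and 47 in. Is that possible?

No

The longest side is 220, but the other two sum to only 167.
167 < 220, so the triangle inequality fails.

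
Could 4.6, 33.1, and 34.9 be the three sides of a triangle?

The longest side is 34.9, and the other two sum to 37.7.
Since 37.7 > 34.9, the triangle inequality holds.

Yes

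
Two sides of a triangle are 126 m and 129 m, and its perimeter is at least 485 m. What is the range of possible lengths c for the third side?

Triangle inequality alone gives 3 < c < 255.
The perimeter condition gives c ≥ 485 − 126 − 129 = 230.
Intersecting the two: 230 ≤ c < 255.

230 ≤ c < 255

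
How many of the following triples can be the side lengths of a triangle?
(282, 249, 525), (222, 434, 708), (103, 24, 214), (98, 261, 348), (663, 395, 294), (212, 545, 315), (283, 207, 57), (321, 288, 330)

(249,282,525): 249+282 > 525 → valid
(222,434,708): 222+434 ≤ 708 → not valid
(24,103,214): 24+103 ≤ 214 → not valid
(98,261,348): 98+261 > 348 → valid
(294,395,663): 294+395 > 663 → valid
(212,315,545): 212+315 ≤ 545 → not valid
(57,207,283): 57+207 ≤ 283 → not valid
(288,321,330): 288+321 > 330 → valid
4 of the 8 triples form a triangle.

4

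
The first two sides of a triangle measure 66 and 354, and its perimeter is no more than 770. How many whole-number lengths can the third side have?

62

Triangle inequality: 288 < x < 420. Perimeter ≤ 770 gives x ≤ 770 − 66 − 354 = 350.
So 288 < x ≤ 350; integers 289 through 350: 62 values.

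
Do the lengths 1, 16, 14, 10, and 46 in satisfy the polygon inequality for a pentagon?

No

For a pentagon, each side must be shorter than the sum of the others.
Here the longest side is 46, but the remaining 4 sides sum to only 41.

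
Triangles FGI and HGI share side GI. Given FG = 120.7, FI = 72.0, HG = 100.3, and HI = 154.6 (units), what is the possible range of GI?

From triangle FGI: |120.7 − 72.0| < GI < 120.7 + 72.0, i.e. 48.7 < GI < 192.7.
From triangle HGI: 54.3 < GI < 254.9.
Both must hold, so GI lies in the intersection.

54.3 < GI < 192.7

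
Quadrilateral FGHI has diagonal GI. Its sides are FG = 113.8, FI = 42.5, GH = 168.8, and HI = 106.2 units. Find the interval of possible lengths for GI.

71.3 < GI < 156.3

From triangle FGI: |113.8 − 42.5| < GI < 113.8 + 42.5, i.e. 71.3 < GI < 156.3.
From triangle HGI: 62.6 < GI < 275.0.
Both must hold, so GI lies in the intersection.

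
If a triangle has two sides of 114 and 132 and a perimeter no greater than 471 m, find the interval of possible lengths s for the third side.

18 < s ≤ 225

Triangle inequality alone gives 18 < s < 246.
The perimeter condition gives s ≤ 471 − 114 − 132 = 225.
Intersecting the two: 18 < s ≤ 225.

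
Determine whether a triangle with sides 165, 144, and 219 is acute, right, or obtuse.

Compare the square of the longest side to the sum of squares of the other two: 144² + 165² = 47961 = 219².

right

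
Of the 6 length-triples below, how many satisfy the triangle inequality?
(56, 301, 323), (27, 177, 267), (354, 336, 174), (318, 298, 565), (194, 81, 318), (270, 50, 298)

4

(56,301,323): 56+301 > 323 → valid
(27,177,267): 27+177 ≤ 267 → not valid
(174,336,354): 174+336 > 354 → valid
(298,318,565): 298+318 > 565 → valid
(81,194,318): 81+194 ≤ 318 → not valid
(50,270,298): 50+270 > 298 → valid
4 of the 6 triples form a triangle.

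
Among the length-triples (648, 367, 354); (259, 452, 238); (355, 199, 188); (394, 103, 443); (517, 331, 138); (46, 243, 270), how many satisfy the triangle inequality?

5

(354,367,648): 354+367 > 648 → valid
(238,259,452): 238+259 > 452 → valid
(188,199,355): 188+199 > 355 → valid
(103,394,443): 103+394 > 443 → valid
(138,331,517): 138+331 ≤ 517 → not valid
(46,243,270): 46+243 > 270 → valid
5 of the 6 triples form a triangle.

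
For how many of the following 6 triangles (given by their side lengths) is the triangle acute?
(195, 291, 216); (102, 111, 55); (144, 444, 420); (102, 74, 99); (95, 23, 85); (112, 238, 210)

2

(195,291,216): 195²+216² = 84681 = 291² → right
(102,111,55): 55²+102² = 13429 > 12321 = 111² → acute
(144,444,420): 144²+420² = 197136 = 444² → right
(102,74,99): 74²+99² = 15277 > 10404 = 102² → acute
(95,23,85): 23²+85² = 7754 < 9025 = 95² → obtuse
(112,238,210): 112²+210² = 56644 = 238² → right
2 of the 6 are acute.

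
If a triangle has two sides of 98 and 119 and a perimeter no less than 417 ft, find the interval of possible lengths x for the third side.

200 ≤ x < 217

Triangle inequality alone gives 21 < x < 217.
The perimeter condition gives x ≥ 417 − 98 − 119 = 200.
Intersecting the two: 200 ≤ x < 217.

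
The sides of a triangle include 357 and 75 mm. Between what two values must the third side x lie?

By the triangle inequality, x must be less than 357 + 75 = 432 and greater than |357 − 75| = 282.

282 < x < 432 (mm)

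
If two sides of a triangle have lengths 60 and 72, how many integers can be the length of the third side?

119

The third side lies in the open interval (12, 132).
Integers from 13 to 131 inclusive: 131 − 13 + 1 = 119.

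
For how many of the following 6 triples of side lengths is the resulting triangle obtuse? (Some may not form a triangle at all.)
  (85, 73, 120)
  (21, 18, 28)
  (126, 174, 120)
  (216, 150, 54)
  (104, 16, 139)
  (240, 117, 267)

(85,73,120): 73²+85² = 12554 < 14400 = 120² → obtuse
(21,18,28): 18²+21² = 765 < 784 = 28² → obtuse
(126,174,120): 120²+126² = 30276 = 174² → right
(216,150,54): 54+150 ≤ 216, not a triangle
(104,16,139): 16+104 ≤ 139, not a triangle
(240,117,267): 117²+240² = 71289 = 267² → right
2 of the 6 are obtuse.

2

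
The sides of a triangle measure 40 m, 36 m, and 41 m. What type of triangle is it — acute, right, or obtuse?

Compare the square of the longest side to the sum of squares of the other two: 36² + 40² = 2896 > 1681 = 41².

acute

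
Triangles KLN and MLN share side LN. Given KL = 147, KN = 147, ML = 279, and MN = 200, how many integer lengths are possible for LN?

214

From triangle KLN: 0 < LN < 294.
From triangle MLN: 79 < LN < 479.
Intersection: 79 < LN < 294, so integers 80 through 293: 214 values.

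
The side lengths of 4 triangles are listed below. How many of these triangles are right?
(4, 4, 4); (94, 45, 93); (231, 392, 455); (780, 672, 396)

2

(4,4,4): 4²+4² = 32 > 16 = 4² → acute
(94,45,93): 45²+93² = 10674 > 8836 = 94² → acute
(231,392,455): 231²+392² = 207025 = 455² → right
(780,672,396): 396²+672² = 608400 = 780² → right
2 of the 4 are right.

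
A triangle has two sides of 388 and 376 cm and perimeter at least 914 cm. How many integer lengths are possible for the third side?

Triangle inequality: 12 < x < 764. Perimeter ≥ 914 gives x ≥ 914 − 388 − 376 = 150.
So 150 ≤ x < 764; integers 150 through 763: 614 values.

614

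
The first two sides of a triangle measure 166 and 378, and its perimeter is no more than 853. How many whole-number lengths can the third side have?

97

Triangle inequality: 212 < x < 544. Perimeter ≤ 853 gives x ≤ 853 − 166 − 378 = 309.
So 212 < x ≤ 309; integers 213 through 309: 97 values.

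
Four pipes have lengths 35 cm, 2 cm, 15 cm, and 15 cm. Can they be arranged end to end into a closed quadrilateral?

For a quadrilateral, each side must be shorter than the sum of the others.
Here the longest side is 35, but the remaining 3 sides sum to only 32.

No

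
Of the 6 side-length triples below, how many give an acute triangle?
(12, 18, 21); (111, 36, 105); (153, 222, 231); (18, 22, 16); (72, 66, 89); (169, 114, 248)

4

(12,18,21): 12²+18² = 468 > 441 = 21² → acute
(111,36,105): 36²+105² = 12321 = 111² → right
(153,222,231): 153²+222² = 72693 > 53361 = 231² → acute
(18,22,16): 16²+18² = 580 > 484 = 22² → acute
(72,66,89): 66²+72² = 9540 > 7921 = 89² → acute
(169,114,248): 114²+169² = 41557 < 61504 = 248² → obtuse
4 of the 6 are acute.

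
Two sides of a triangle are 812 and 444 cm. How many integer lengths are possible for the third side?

887

The third side lies in the open interval (368, 1256).
Integers from 369 to 1255 inclusive: 1255 − 369 + 1 = 887.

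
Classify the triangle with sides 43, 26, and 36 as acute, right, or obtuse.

Compare the square of the longest side to the sum of squares of the other two: 26² + 36² = 1972 > 1849 = 43².

acute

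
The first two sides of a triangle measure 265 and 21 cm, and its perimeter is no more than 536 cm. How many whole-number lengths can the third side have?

Triangle inequality: 244 < x < 286. Perimeter ≤ 536 gives x ≤ 536 − 265 − 21 = 250.
So 244 < x ≤ 250; integers 245 through 250: 6 values.

6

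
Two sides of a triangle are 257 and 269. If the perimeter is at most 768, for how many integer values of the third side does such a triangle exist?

230

Triangle inequality: 12 < x < 526. Perimeter ≤ 768 gives x ≤ 768 − 257 − 269 = 242.
So 12 < x ≤ 242; integers 13 through 242: 230 values.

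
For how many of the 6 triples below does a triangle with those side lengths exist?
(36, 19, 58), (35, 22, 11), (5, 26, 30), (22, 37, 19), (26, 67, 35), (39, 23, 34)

3

(19,36,58): 19+36 ≤ 58 → not valid
(11,22,35): 11+22 ≤ 35 → not valid
(5,26,30): 5+26 > 30 → valid
(19,22,37): 19+22 > 37 → valid
(26,35,67): 26+35 ≤ 67 → not valid
(23,34,39): 23+34 > 39 → valid
3 of the 6 triples form a triangle.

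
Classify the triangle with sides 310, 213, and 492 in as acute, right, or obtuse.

obtuse

Compare the square of the longest side to the sum of squares of the other two: 213² + 310² = 141469 < 242064 = 492².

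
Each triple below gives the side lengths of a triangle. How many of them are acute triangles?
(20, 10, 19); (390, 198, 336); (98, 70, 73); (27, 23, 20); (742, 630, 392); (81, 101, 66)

4

(20,10,19): 10²+19² = 461 > 400 = 20² → acute
(390,198,336): 198²+336² = 152100 = 390² → right
(98,70,73): 70²+73² = 10229 > 9604 = 98² → acute
(27,23,20): 20²+23² = 929 > 729 = 27² → acute
(742,630,392): 392²+630² = 550564 = 742² → right
(81,101,66): 66²+81² = 10917 > 10201 = 101² → acute
4 of the 6 are acute.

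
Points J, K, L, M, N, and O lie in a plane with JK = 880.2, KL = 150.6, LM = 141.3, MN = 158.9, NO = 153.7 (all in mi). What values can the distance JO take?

The maximum is all hops collinear in one direction: 880.2 + 150.6 + 141.3 + 158.9 + 153.7 = 1484.7.
The longest hop is 880.2; the others sum to 604.5. Folding the others back against it leaves at least 880.2 − 604.5 = 275.7.

275.7 ≤ JO ≤ 1484.7 mi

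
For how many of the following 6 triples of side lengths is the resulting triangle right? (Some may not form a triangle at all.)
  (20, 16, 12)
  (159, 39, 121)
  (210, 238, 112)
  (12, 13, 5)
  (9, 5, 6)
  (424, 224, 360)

(20,16,12): 12²+16² = 400 = 20² → right
(159,39,121): 39²+121² = 16162 < 25281 = 159² → obtuse
(210,238,112): 112²+210² = 56644 = 238² → right
(12,13,5): 5²+12² = 169 = 13² → right
(9,5,6): 5²+6² = 61 < 81 = 9² → obtuse
(424,224,360): 224²+360² = 179776 = 424² → right
4 of the 6 are right.

4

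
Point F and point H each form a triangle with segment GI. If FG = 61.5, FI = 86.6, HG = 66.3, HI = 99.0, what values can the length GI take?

32.7 < GI < 148.1

From triangle FGI: |61.5 − 86.6| < GI < 61.5 + 86.6, i.e. 25.1 < GI < 148.1.
From triangle HGI: 32.7 < GI < 165.3.
Both must hold, so GI lies in the intersection.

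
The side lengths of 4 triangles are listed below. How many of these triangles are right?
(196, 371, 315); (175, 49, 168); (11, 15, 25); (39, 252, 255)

3

(196,371,315): 196²+315² = 137641 = 371² → right
(175,49,168): 49²+168² = 30625 = 175² → right
(11,15,25): 11²+15² = 346 < 625 = 25² → obtuse
(39,252,255): 39²+252² = 65025 = 255² → right
3 of the 4 are right.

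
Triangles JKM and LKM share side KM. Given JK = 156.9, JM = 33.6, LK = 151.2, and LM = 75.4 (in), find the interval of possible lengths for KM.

123.3 < KM < 190.5

From triangle JKM: |156.9 − 33.6| < KM < 156.9 + 33.6, i.e. 123.3 < KM < 190.5.
From triangle LKM: 75.8 < KM < 226.6.
Both must hold, so KM lies in the intersection.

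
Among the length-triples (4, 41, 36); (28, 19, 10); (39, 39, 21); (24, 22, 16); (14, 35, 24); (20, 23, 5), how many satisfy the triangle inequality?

5

(4,36,41): 4+36 ≤ 41 → not valid
(10,19,28): 10+19 > 28 → valid
(21,39,39): 21+39 > 39 → valid
(16,22,24): 16+22 > 24 → valid
(14,24,35): 14+24 > 35 → valid
(5,20,23): 5+20 > 23 → valid
5 of the 6 triples form a triangle.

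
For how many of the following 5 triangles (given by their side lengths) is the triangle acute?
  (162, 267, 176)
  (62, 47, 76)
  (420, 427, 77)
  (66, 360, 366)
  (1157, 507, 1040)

(162,267,176): 162²+176² = 57220 < 71289 = 267² → obtuse
(62,47,76): 47²+62² = 6053 > 5776 = 76² → acute
(420,427,77): 77²+420² = 182329 = 427² → right
(66,360,366): 66²+360² = 133956 = 366² → right
(1157,507,1040): 507²+1040² = 1338649 = 1157² → right
1 of the 5 is acute.

1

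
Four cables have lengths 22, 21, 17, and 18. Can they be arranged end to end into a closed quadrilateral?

Yes

A quadrilateral exists iff every side is shorter than the sum of the others — equivalently, the longest side is less than the sum of the rest.
Longest side 22 < 56 (sum of the remaining 3), so yes.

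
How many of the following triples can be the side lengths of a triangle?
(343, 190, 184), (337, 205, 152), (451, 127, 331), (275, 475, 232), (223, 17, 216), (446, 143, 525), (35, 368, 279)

6

(184,190,343): 184+190 > 343 → valid
(152,205,337): 152+205 > 337 → valid
(127,331,451): 127+331 > 451 → valid
(232,275,475): 232+275 > 475 → valid
(17,216,223): 17+216 > 223 → valid
(143,446,525): 143+446 > 525 → valid
(35,279,368): 35+279 ≤ 368 → not valid
6 of the 7 triples form a triangle.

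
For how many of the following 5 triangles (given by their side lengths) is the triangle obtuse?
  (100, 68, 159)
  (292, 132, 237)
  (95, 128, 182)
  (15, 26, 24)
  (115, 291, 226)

(100,68,159): 68²+100² = 14624 < 25281 = 159² → obtuse
(292,132,237): 132²+237² = 73593 < 85264 = 292² → obtuse
(95,128,182): 95²+128² = 25409 < 33124 = 182² → obtuse
(15,26,24): 15²+24² = 801 > 676 = 26² → acute
(115,291,226): 115²+226² = 64301 < 84681 = 291² → obtuse
4 of the 5 are obtuse.

4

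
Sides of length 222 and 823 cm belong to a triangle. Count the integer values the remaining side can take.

443

The third side lies in the open interval (601, 1045).
Integers from 602 to 1044 inclusive: 1044 − 602 + 1 = 443.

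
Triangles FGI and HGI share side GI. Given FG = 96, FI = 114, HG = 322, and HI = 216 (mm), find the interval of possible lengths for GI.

From triangle FGI: |96 − 114| < GI < 96 + 114, i.e. 18 < GI < 210.
From triangle HGI: 106 < GI < 538.
Both must hold, so GI lies in the intersection.

106 < GI < 210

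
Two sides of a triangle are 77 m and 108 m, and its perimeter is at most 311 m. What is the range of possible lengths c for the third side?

Triangle inequality alone gives 31 < c < 185.
The perimeter condition gives c ≤ 311 − 77 − 108 = 126.
Intersecting the two: 31 < c ≤ 126.

31 < c ≤ 126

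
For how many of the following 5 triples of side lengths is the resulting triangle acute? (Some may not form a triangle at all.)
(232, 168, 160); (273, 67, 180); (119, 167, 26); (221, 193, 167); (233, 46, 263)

(232,168,160): 160²+168² = 53824 = 232² → right
(273,67,180): 67+180 ≤ 273, not a triangle
(119,167,26): 26+119 ≤ 167, not a triangle
(221,193,167): 167²+193² = 65138 > 48841 = 221² → acute
(233,46,263): 46²+233² = 56405 < 69169 = 263² → obtuse
1 of the 5 is acute.

1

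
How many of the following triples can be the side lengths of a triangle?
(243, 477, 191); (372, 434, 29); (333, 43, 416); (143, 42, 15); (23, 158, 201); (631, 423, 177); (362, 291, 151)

(191,243,477): 191+243 ≤ 477 → not valid
(29,372,434): 29+372 ≤ 434 → not valid
(43,333,416): 43+333 ≤ 416 → not valid
(15,42,143): 15+42 ≤ 143 → not valid
(23,158,201): 23+158 ≤ 201 → not valid
(177,423,631): 177+423 ≤ 631 → not valid
(151,291,362): 151+291 > 362 → valid
1 of the 7 triples forms a triangle.

1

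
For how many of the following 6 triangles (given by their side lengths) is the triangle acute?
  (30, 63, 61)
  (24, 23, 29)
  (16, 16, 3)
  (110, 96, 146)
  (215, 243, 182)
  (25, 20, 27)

5

(30,63,61): 30²+61² = 4621 > 3969 = 63² → acute
(24,23,29): 23²+24² = 1105 > 841 = 29² → acute
(16,16,3): 3²+16² = 265 > 256 = 16² → acute
(110,96,146): 96²+110² = 21316 = 146² → right
(215,243,182): 182²+215² = 79349 > 59049 = 243² → acute
(25,20,27): 20²+25² = 1025 > 729 = 27² → acute
5 of the 6 are acute.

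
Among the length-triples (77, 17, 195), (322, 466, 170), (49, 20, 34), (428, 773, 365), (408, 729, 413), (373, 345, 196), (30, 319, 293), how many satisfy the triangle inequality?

6

(17,77,195): 17+77 ≤ 195 → not valid
(170,322,466): 170+322 > 466 → valid
(20,34,49): 20+34 > 49 → valid
(365,428,773): 365+428 > 773 → valid
(408,413,729): 408+413 > 729 → valid
(196,345,373): 196+345 > 373 → valid
(30,293,319): 30+293 > 319 → valid
6 of the 7 triples form a triangle.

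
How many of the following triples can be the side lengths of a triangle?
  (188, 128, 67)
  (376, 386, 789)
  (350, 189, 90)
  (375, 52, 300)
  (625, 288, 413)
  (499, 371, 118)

(67,128,188): 67+128 > 188 → valid
(376,386,789): 376+386 ≤ 789 → not valid
(90,189,350): 90+189 ≤ 350 → not valid
(52,300,375): 52+300 ≤ 375 → not valid
(288,413,625): 288+413 > 625 → valid
(118,371,499): 118+371 ≤ 499 → not valid
2 of the 6 triples form a triangle.

2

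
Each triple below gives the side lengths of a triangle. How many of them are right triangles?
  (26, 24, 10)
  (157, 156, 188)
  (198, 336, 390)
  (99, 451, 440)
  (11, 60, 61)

4

(26,24,10): 10²+24² = 676 = 26² → right
(157,156,188): 156²+157² = 48985 > 35344 = 188² → acute
(198,336,390): 198²+336² = 152100 = 390² → right
(99,451,440): 99²+440² = 203401 = 451² → right
(11,60,61): 11²+60² = 3721 = 61² → right
4 of the 5 are right.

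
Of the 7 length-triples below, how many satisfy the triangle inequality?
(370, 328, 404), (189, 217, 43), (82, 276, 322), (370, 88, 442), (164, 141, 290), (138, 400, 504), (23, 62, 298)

(328,370,404): 328+370 > 404 → valid
(43,189,217): 43+189 > 217 → valid
(82,276,322): 82+276 > 322 → valid
(88,370,442): 88+370 > 442 → valid
(141,164,290): 141+164 > 290 → valid
(138,400,504): 138+400 > 504 → valid
(23,62,298): 23+62 ≤ 298 → not valid
6 of the 7 triples form a triangle.

6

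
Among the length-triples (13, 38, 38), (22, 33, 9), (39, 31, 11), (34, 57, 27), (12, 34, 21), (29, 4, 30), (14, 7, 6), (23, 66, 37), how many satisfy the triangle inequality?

4

(13,38,38): 13+38 > 38 → valid
(9,22,33): 9+22 ≤ 33 → not valid
(11,31,39): 11+31 > 39 → valid
(27,34,57): 27+34 > 57 → valid
(12,21,34): 12+21 ≤ 34 → not valid
(4,29,30): 4+29 > 30 → valid
(6,7,14): 6+7 ≤ 14 → not valid
(23,37,66): 23+37 ≤ 66 → not valid
4 of the 8 triples form a triangle.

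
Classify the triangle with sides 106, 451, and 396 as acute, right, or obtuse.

obtuse

Compare the square of the longest side to the sum of squares of the other two: 106² + 396² = 168052 < 203401 = 451².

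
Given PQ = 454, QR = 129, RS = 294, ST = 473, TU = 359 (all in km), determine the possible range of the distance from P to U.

The maximum is all hops collinear in one direction: 454 + 129 + 294 + 473 + 359 = 1709.
The longest hop is 473; the others sum to 1236. Since 473 ≤ 1236, the path can fold back on itself completely, so the minimum distance is 0.

0 ≤ PU ≤ 1709 km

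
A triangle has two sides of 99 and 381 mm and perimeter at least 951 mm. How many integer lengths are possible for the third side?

Triangle inequality: 282 < x < 480. Perimeter ≥ 951 gives x ≥ 951 − 99 − 381 = 471.
So 471 ≤ x < 480; integers 471 through 479: 9 values.

9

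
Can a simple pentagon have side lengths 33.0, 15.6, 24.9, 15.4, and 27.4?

A pentagon exists iff every side is shorter than the sum of the others — equivalently, the longest side is less than the sum of the rest.
Longest side 33.0 < 83.3 (sum of the remaining 4), so yes.

Yes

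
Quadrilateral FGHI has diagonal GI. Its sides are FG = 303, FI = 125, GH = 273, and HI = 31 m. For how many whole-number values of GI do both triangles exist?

From triangle FGI: 178 < GI < 428.
From triangle HGI: 242 < GI < 304.
Intersection: 242 < GI < 304, so integers 243 through 303: 61 values.

61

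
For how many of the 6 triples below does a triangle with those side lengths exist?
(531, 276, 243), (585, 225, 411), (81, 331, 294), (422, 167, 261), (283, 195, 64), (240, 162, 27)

3

(243,276,531): 243+276 ≤ 531 → not valid
(225,411,585): 225+411 > 585 → valid
(81,294,331): 81+294 > 331 → valid
(167,261,422): 167+261 > 422 → valid
(64,195,283): 64+195 ≤ 283 → not valid
(27,162,240): 27+162 ≤ 240 → not valid
3 of the 6 triples form a triangle.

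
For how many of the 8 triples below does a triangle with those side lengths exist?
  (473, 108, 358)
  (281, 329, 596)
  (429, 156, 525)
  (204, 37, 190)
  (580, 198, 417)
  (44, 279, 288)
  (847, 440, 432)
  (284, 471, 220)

(108,358,473): 108+358 ≤ 473 → not valid
(281,329,596): 281+329 > 596 → valid
(156,429,525): 156+429 > 525 → valid
(37,190,204): 37+190 > 204 → valid
(198,417,580): 198+417 > 580 → valid
(44,279,288): 44+279 > 288 → valid
(432,440,847): 432+440 > 847 → valid
(220,284,471): 220+284 > 471 → valid
7 of the 8 triples form a triangle.

7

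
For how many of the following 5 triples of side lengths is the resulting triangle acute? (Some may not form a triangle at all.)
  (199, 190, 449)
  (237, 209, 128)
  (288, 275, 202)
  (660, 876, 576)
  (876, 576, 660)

(199,190,449): 190+199 ≤ 449, not a triangle
(237,209,128): 128²+209² = 60065 > 56169 = 237² → acute
(288,275,202): 202²+275² = 116429 > 82944 = 288² → acute
(660,876,576): 576²+660² = 767376 = 876² → right
(876,576,660): 576²+660² = 767376 = 876² → right
2 of the 5 are acute.

2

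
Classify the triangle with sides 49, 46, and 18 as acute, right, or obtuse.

Compare the square of the longest side to the sum of squares of the other two: 18² + 46² = 2440 > 2401 = 49².

acute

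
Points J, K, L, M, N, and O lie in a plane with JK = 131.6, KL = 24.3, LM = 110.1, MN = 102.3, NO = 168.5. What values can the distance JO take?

The maximum is all hops collinear in one direction: 131.6 + 24.3 + 110.1 + 102.3 + 168.5 = 536.8.
The longest hop is 168.5; the others sum to 368.3. Since 168.5 ≤ 368.3, the path can fold back on itself completely, so the minimum distance is 0.

0 ≤ JO ≤ 536.8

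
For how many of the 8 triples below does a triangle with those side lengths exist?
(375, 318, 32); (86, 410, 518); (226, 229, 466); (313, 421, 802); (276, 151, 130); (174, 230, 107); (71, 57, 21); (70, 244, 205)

(32,318,375): 32+318 ≤ 375 → not valid
(86,410,518): 86+410 ≤ 518 → not valid
(226,229,466): 226+229 ≤ 466 → not valid
(313,421,802): 313+421 ≤ 802 → not valid
(130,151,276): 130+151 > 276 → valid
(107,174,230): 107+174 > 230 → valid
(21,57,71): 21+57 > 71 → valid
(70,205,244): 70+205 > 244 → valid
4 of the 8 triples form a triangle.

4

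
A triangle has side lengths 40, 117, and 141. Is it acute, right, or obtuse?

obtuse

Compare the square of the longest side to the sum of squares of the other two: 40² + 117² = 15289 < 19881 = 141².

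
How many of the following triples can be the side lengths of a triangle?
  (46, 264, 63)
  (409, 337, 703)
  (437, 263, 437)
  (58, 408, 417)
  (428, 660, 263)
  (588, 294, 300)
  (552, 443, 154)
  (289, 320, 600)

7

(46,63,264): 46+63 ≤ 264 → not valid
(337,409,703): 337+409 > 703 → valid
(263,437,437): 263+437 > 437 → valid
(58,408,417): 58+408 > 417 → valid
(263,428,660): 263+428 > 660 → valid
(294,300,588): 294+300 > 588 → valid
(154,443,552): 154+443 > 552 → valid
(289,320,600): 289+320 > 600 → valid
7 of the 8 triples form a triangle.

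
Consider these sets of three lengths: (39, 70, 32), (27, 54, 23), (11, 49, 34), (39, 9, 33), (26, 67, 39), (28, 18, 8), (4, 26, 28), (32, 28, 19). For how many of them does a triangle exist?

4

(32,39,70): 32+39 > 70 → valid
(23,27,54): 23+27 ≤ 54 → not valid
(11,34,49): 11+34 ≤ 49 → not valid
(9,33,39): 9+33 > 39 → valid
(26,39,67): 26+39 ≤ 67 → not valid
(8,18,28): 8+18 ≤ 28 → not valid
(4,26,28): 4+26 > 28 → valid
(19,28,32): 19+28 > 32 → valid
4 of the 8 triples form a triangle.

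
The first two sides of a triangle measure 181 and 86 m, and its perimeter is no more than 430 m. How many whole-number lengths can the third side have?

Triangle inequality: 95 < x < 267. Perimeter ≤ 430 gives x ≤ 430 − 181 − 86 = 163.
So 95 < x ≤ 163; integers 96 through 163: 68 values.

68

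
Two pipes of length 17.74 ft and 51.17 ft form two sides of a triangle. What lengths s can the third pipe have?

33.43 < s < 68.91

By the triangle inequality, s must be less than 17.74 + 51.17 = 68.91 and greater than |17.74 − 51.17| = 33.43.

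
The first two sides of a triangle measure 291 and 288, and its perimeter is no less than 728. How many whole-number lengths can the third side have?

Triangle inequality: 3 < x < 579. Perimeter ≥ 728 gives x ≥ 728 − 291 − 288 = 149.
So 149 ≤ x < 579; integers 149 through 578: 430 values.

430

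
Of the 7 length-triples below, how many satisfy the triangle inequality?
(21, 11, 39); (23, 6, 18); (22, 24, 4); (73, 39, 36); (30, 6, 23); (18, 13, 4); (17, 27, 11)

4

(11,21,39): 11+21 ≤ 39 → not valid
(6,18,23): 6+18 > 23 → valid
(4,22,24): 4+22 > 24 → valid
(36,39,73): 36+39 > 73 → valid
(6,23,30): 6+23 ≤ 30 → not valid
(4,13,18): 4+13 ≤ 18 → not valid
(11,17,27): 11+17 > 27 → valid
4 of the 7 triples form a triangle.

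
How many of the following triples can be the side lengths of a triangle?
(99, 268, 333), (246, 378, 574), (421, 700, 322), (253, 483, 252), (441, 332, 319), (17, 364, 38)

(99,268,333): 99+268 > 333 → valid
(246,378,574): 246+378 > 574 → valid
(322,421,700): 322+421 > 700 → valid
(252,253,483): 252+253 > 483 → valid
(319,332,441): 319+332 > 441 → valid
(17,38,364): 17+38 ≤ 364 → not valid
5 of the 6 triples form a triangle.

5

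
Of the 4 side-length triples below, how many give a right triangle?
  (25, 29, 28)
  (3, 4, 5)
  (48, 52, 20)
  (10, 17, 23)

2

(25,29,28): 25²+28² = 1409 > 841 = 29² → acute
(3,4,5): 3²+4² = 25 = 5² → right
(48,52,20): 20²+48² = 2704 = 52² → right
(10,17,23): 10²+17² = 389 < 529 = 23² → obtuse
2 of the 4 are right.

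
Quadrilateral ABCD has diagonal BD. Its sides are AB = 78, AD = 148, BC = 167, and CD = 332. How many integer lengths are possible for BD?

From triangle ABD: 70 < BD < 226.
From triangle CBD: 165 < BD < 499.
Intersection: 165 < BD < 226, so integers 166 through 225: 60 values.

60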